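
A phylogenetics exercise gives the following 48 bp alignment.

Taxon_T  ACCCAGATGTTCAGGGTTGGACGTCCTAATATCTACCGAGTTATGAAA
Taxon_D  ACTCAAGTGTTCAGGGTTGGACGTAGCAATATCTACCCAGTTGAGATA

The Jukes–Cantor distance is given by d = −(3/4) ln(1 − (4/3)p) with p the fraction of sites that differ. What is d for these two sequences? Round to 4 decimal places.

Mismatches occur at site 3 (C/T), site 6 (G/A), site 7 (A/G), site 25 (C/A), site 26 (C/G), site 27 (T/C), site 38 (G/C), site 43 (A/G), site 44 (T/A), site 47 (A/T).
p = 10/48 = 0.208333.
d = −0.75 · ln(1 − (4/3)·0.208333) = −0.75 · ln(0.722223) = −0.75 · (-0.325421) = 0.2441.

0.2441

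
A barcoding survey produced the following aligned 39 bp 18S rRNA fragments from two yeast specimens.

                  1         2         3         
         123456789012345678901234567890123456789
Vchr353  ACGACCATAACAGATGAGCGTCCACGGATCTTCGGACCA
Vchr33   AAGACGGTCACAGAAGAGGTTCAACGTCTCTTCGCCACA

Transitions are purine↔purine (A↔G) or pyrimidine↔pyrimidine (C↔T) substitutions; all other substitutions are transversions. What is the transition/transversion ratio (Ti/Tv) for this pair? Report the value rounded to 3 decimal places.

0.083

Differing sites — 2:C/A (Tv); 6:C/G (Tv); 7:A/G (Ti); 9:A/C (Tv); 15:T/A (Tv); 19:C/G (Tv); 20:G/T (Tv); 23:C/A (Tv); 27:G/T (Tv); 28:A/C (Tv); 35:G/C (Tv); 36:A/C (Tv); 37:C/A (Tv).
Of the 13 differences, 1 transition and 12 transversions, so Ti/Tv = 1/12 = 0.083.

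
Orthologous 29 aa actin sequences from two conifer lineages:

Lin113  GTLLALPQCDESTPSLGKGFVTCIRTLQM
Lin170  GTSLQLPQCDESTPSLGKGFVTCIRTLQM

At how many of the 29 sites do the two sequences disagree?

2

Mismatches occur at site 3 (L/S), site 5 (A/Q).
That gives 2 mismatches out of 29 aligned sites, so the Hamming distance is 2.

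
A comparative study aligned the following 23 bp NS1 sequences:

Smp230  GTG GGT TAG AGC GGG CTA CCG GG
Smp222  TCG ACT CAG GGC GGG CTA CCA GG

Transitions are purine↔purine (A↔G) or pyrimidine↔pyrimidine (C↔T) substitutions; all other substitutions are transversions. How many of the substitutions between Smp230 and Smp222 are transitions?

5

Differing sites — 1:G/T (Tv); 2:T/C (Ti); 4:G/A (Ti); 5:G/C (Tv); 7:T/C (Ti); 10:A/G (Ti); 21:G/A (Ti).
Of the 7 differences, 5 transitions and 2 transversions, so the answer is 5.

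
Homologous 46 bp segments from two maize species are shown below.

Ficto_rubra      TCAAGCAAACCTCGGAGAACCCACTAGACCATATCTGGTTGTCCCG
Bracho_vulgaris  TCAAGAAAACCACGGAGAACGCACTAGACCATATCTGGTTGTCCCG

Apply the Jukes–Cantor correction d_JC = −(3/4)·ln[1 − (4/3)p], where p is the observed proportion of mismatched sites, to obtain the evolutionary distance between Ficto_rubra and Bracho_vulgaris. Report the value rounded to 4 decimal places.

0.0682

The sequences differ at positions 6 (C/A), 12 (T/A), 21 (C/G).
p = 3/46 = 0.065217.
d = −0.75 · ln(1 − (4/3)·0.065217) = −0.75 · ln(0.913044) = −0.75 · (-0.090971) = 0.0682.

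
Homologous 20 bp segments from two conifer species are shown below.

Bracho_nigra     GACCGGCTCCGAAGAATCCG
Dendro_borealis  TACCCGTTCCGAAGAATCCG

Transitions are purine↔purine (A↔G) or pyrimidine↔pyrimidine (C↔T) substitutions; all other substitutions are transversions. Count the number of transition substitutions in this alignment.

Mismatches occur at site 1 (G/T, transversion), site 5 (G/C, transversion), site 7 (C/T, transition).
Of the 3 differences, 1 transition and 2 transversions, so the answer is 1.

1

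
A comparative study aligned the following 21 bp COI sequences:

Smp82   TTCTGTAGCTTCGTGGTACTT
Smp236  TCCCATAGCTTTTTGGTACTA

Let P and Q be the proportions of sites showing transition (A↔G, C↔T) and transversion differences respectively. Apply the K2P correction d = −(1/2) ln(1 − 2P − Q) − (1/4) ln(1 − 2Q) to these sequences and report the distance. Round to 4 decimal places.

The sequences differ at positions 2 (T/C, transition), 4 (T/C, transition), 5 (G/A, transition), 12 (C/T, transition), 13 (G/T, transversion), 21 (T/A, transversion).
Of the 6 differences, 4 transitions and 2 transversions over 21 sites: P = 4/21 = 0.190476, Q = 2/21 = 0.095238.
d = −0.5·ln(0.523810) − 0.25·ln(0.809524) = −0.5·(-0.646626) − 0.25·(-0.211309) = 0.3761.

0.3761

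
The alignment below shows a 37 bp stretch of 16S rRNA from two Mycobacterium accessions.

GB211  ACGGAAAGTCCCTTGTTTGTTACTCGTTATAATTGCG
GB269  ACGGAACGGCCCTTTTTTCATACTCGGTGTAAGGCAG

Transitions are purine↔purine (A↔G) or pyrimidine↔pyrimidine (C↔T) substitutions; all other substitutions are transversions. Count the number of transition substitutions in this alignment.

Differing sites — 7:A/C (Tv); 9:T/G (Tv); 15:G/T (Tv); 19:G/C (Tv); 20:T/A (Tv); 27:T/G (Tv); 29:A/G (Ti); 33:T/G (Tv); 34:T/G (Tv); 35:G/C (Tv); 36:C/A (Tv).
Of the 11 differences, 1 transition and 10 transversions, so the answer is 1.

1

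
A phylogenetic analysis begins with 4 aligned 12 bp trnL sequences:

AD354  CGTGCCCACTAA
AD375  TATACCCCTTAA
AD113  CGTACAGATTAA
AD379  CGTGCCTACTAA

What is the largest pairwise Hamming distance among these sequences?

6

Pairwise Hamming distances:
  AD354 vs AD375: 5
  AD354 vs AD113: 4
  AD354 vs AD379: 1
  AD375 vs AD113: 5
  AD375 vs AD379: 6
  AD113 vs AD379: 4
The largest is 6, between AD375 and AD379.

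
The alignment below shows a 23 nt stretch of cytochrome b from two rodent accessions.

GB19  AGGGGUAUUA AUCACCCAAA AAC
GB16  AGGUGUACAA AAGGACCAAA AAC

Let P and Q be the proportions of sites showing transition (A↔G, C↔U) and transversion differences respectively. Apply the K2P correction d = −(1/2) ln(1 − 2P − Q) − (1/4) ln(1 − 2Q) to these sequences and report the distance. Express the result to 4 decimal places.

Mismatches occur at site 4 (G/U, transversion), site 8 (U/C, transition), site 9 (U/A, transversion), site 12 (U/A, transversion), site 13 (C/G, transversion), site 14 (A/G, transition), site 15 (C/A, transversion).
Of the 7 differences, 2 transitions and 5 transversions over 23 sites: P = 2/23 = 0.086957, Q = 5/23 = 0.217391.
d = −0.5·ln(0.608695) − 0.25·ln(0.565218) = −0.5·(-0.496438) − 0.25·(-0.570544) = 0.3909.

0.3909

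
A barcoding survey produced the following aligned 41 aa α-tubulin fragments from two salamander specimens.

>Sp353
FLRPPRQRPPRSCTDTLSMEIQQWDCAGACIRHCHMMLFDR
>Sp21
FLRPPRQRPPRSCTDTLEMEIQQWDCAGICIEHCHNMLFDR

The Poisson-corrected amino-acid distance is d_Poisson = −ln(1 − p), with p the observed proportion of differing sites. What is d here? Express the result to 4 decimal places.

0.1027

The sequences differ at positions 18 (S/E), 29 (A/I), 32 (R/E), 36 (M/N).
p = 4/41 = 0.097561.
d = −ln(1 − 0.097561) = −ln(0.902439) = 0.1027.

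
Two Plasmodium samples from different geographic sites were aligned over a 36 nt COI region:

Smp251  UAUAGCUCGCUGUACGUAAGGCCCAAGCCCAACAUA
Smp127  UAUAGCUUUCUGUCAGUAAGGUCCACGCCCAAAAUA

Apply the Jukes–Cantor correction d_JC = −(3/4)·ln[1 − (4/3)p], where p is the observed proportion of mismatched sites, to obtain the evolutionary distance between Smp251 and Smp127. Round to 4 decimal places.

0.2251

Mismatches occur at site 8 (C/U), site 9 (G/U), site 14 (A/C), site 15 (C/A), site 22 (C/U), site 26 (A/C), site 33 (C/A).
p = 7/36 = 0.194444.
d = −0.75 · ln(1 − (4/3)·0.194444) = −0.75 · ln(0.740741) = −0.75 · (-0.300104) = 0.2251.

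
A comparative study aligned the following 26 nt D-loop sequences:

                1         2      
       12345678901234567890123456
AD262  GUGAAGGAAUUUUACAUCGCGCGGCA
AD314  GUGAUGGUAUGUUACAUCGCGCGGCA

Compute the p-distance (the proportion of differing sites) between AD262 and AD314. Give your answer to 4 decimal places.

0.1154

Differing sites — 5:A/U; 8:A/U; 11:U/G.
There are 3 differences over 26 sites, so p = 3/26 = 0.1154.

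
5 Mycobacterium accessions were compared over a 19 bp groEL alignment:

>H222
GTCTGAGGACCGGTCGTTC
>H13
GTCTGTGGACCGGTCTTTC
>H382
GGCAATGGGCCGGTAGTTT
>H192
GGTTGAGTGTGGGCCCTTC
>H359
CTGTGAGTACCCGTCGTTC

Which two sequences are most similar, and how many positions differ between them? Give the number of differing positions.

2

Pairwise Hamming distances:
  H222 vs H13: 2
  H222 vs H382: 7
  H222 vs H192: 8
  H222 vs H359: 4
  H13 vs H382: 7
  H13 vs H192: 9
  H13 vs H359: 6
  H382 vs H192: 11
  H382 vs H359: 11
  H192 vs H359: 9
The smallest is 2, between H222 and H13.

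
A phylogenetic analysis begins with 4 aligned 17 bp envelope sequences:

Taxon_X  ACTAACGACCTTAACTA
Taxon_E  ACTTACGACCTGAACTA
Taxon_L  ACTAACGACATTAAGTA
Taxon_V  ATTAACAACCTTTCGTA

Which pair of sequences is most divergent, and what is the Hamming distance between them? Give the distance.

Pairwise Hamming distances:
  Taxon_X vs Taxon_E: 2
  Taxon_X vs Taxon_L: 2
  Taxon_X vs Taxon_V: 5
  Taxon_E vs Taxon_L: 4
  Taxon_E vs Taxon_V: 7
  Taxon_L vs Taxon_V: 5
The largest is 7, between Taxon_E and Taxon_V.

7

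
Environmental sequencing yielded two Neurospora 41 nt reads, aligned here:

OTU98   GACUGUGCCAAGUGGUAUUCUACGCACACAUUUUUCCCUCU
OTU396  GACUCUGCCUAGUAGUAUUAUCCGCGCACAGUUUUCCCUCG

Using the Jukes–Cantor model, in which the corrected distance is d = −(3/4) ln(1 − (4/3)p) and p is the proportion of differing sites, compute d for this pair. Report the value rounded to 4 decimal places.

0.2260

Differing sites — 5:G/C; 10:A/U; 14:G/A; 20:C/A; 22:A/C; 26:A/G; 31:U/G; 41:U/G.
p = 8/41 = 0.195122.
d = −0.75 · ln(1 − (4/3)·0.195122) = −0.75 · ln(0.739837) = −0.75 · (-0.301325) = 0.2260.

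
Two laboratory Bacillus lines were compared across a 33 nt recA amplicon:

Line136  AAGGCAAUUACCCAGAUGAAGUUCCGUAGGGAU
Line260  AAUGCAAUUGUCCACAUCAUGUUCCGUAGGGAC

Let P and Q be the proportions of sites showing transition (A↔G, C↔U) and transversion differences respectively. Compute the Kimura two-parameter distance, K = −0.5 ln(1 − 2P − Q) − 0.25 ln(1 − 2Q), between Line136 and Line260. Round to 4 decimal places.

Differing sites — 3:G/U (Tv); 10:A/G (Ti); 11:C/U (Ti); 15:G/C (Tv); 18:G/C (Tv); 20:A/U (Tv); 33:U/C (Ti).
Of the 7 differences, 3 transitions and 4 transversions over 33 sites: P = 3/33 = 0.090909, Q = 4/33 = 0.121212.
d = −0.5·ln(0.696970) − 0.25·ln(0.757576) = −0.5·(-0.361013) − 0.25·(-0.277631) = 0.2499.

0.2499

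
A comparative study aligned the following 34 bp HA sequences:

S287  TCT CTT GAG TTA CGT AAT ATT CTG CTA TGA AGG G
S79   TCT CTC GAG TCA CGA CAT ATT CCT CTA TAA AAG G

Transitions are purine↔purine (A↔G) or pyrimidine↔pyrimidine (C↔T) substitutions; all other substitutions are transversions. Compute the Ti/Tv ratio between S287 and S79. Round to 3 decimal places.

Mismatches occur at site 6 (T/C, transition), site 11 (T/C, transition), site 15 (T/A, transversion), site 16 (A/C, transversion), site 23 (T/C, transition), site 24 (G/T, transversion), site 29 (G/A, transition), site 32 (G/A, transition).
Of the 8 differences, 5 transitions and 3 transversions, so Ti/Tv = 5/3 = 1.667.

1.667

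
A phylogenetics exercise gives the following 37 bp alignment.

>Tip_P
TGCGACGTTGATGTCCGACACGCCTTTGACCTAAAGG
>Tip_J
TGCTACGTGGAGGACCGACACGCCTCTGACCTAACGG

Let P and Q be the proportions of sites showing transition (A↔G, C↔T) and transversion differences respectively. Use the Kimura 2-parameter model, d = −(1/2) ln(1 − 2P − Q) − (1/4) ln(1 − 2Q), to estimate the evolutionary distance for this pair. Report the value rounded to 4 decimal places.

Differing sites — 4:G/T (Tv); 9:T/G (Tv); 12:T/G (Tv); 14:T/A (Tv); 26:T/C (Ti); 35:A/C (Tv).
Of the 6 differences, 1 transition and 5 transversions over 37 sites: P = 1/37 = 0.027027, Q = 5/37 = 0.135135.
d = −0.5·ln(0.810811) − 0.25·ln(0.729730) = −0.5·(-0.209720) − 0.25·(-0.315081) = 0.1836.

0.1836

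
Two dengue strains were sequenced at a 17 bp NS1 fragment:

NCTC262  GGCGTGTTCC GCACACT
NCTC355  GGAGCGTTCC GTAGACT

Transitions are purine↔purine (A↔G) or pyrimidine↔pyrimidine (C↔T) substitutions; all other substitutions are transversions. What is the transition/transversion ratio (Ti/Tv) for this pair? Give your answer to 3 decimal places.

1.000

Mismatches occur at site 3 (C/A, transversion), site 5 (T/C, transition), site 12 (C/T, transition), site 14 (C/G, transversion).
Of the 4 differences, 2 transitions and 2 transversions, so Ti/Tv = 2/2 = 1.000.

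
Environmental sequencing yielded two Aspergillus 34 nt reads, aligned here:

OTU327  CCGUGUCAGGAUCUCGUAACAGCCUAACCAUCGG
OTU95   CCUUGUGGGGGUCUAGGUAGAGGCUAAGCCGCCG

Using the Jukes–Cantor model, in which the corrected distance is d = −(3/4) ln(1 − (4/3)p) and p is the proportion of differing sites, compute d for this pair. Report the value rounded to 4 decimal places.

0.5347

The sequences differ at positions 3 (G/U), 7 (C/G), 8 (A/G), 11 (A/G), 15 (C/A), 17 (U/G), 18 (A/U), 20 (C/G), 23 (C/G), 28 (C/G), 30 (A/C), 31 (U/G), 33 (G/C).
p = 13/34 = 0.382353.
d = −0.75 · ln(1 − (4/3)·0.382353) = −0.75 · ln(0.490196) = −0.75 · (-0.712950) = 0.5347.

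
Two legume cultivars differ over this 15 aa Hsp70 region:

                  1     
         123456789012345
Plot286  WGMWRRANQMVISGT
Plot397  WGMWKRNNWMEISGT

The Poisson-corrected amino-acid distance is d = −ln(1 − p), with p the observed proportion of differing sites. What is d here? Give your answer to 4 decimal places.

0.3102

Differing sites — 5:R/K; 7:A/N; 9:Q/W; 11:V/E.
p = 4/15 = 0.266667.
d = −ln(1 − 0.266667) = −ln(0.733333) = 0.3102.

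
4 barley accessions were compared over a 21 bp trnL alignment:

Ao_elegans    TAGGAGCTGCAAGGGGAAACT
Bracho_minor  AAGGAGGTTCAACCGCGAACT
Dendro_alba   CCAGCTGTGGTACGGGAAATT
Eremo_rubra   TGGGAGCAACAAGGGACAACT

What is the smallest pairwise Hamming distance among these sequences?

Pairwise Hamming distances:
  Ao_elegans vs Bracho_minor: 7
  Ao_elegans vs Dendro_alba: 10
  Ao_elegans vs Eremo_rubra: 5
  Bracho_minor vs Dendro_alba: 12
  Bracho_minor vs Eremo_rubra: 9
  Dendro_alba vs Eremo_rubra: 14
The smallest is 5, between Ao_elegans and Eremo_rubra.

5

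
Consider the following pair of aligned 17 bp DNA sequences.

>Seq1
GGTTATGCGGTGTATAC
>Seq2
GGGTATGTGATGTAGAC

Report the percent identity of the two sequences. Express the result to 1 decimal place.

Mismatches occur at site 3 (T→G), site 8 (C→T), site 10 (G→A), site 15 (T→G).
13 of the 17 sites match, so the percent identity is 13/17 × 100 = 76.5%.

76.5%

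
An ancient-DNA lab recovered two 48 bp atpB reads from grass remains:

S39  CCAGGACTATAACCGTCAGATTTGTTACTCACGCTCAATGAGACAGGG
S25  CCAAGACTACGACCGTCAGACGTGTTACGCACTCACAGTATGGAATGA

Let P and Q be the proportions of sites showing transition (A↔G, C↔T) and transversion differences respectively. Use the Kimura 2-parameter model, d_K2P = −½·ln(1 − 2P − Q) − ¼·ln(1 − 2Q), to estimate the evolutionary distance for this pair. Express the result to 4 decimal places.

0.4124

Differing sites — 4:G/A (Ti); 10:T/C (Ti); 11:A/G (Ti); 21:T/C (Ti); 22:T/G (Tv); 29:T/G (Tv); 33:G/T (Tv); 35:T/A (Tv); 38:A/G (Ti); 40:G/A (Ti); 41:A/T (Tv); 43:A/G (Ti); 44:C/A (Tv); 46:G/T (Tv); 48:G/A (Ti).
Of the 15 differences, 8 transitions and 7 transversions over 48 sites: P = 8/48 = 0.166667, Q = 7/48 = 0.145833.
d = −0.5·ln(0.520833) − 0.25·ln(0.708334) = −0.5·(-0.652326) − 0.25·(-0.344840) = 0.4124.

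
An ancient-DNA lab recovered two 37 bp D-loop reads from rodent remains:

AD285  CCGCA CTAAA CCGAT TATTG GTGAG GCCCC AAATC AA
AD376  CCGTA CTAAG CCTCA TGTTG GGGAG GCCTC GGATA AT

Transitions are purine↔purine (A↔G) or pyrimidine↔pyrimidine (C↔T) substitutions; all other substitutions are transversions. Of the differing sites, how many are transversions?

The sequences differ at positions 4 (C/T, transition), 10 (A/G, transition), 13 (G/T, transversion), 14 (A/C, transversion), 15 (T/A, transversion), 17 (A/G, transition), 22 (T/G, transversion), 29 (C/T, transition), 31 (A/G, transition), 32 (A/G, transition), 35 (C/A, transversion), 37 (A/T, transversion).
Of the 12 differences, 6 transitions and 6 transversions, so the answer is 6.

6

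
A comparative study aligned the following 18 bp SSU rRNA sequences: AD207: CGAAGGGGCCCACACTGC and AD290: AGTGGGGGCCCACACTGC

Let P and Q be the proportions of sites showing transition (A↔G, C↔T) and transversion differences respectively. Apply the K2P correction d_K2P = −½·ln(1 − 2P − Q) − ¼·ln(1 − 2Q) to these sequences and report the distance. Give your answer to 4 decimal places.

The sequences differ at positions 1 (C/A, transversion), 3 (A/T, transversion), 4 (A/G, transition).
Of the 3 differences, 1 transition and 2 transversions over 18 sites: P = 1/18 = 0.055556, Q = 2/18 = 0.111111.
d = −0.5·ln(0.777777) − 0.25·ln(0.777778) = −0.5·(-0.251315) − 0.25·(-0.251314) = 0.1885.

0.1885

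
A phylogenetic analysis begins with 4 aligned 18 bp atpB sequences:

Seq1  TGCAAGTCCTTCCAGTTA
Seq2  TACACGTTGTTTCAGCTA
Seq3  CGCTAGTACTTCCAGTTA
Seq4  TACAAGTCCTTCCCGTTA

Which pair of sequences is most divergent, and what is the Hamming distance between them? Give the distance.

Pairwise Hamming distances:
  Seq1 vs Seq2: 6
  Seq1 vs Seq3: 3
  Seq1 vs Seq4: 2
  Seq2 vs Seq3: 8
  Seq2 vs Seq4: 6
  Seq3 vs Seq4: 5
The largest is 8, between Seq2 and Seq3.

8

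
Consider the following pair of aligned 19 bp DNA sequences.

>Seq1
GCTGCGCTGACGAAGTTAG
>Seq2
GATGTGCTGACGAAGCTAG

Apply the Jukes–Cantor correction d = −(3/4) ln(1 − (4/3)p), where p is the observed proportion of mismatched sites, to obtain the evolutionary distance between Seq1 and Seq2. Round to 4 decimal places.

Differing sites — 2:C/A; 5:C/T; 16:T/C.
p = 3/19 = 0.157895.
d = −0.75 · ln(1 − (4/3)·0.157895) = −0.75 · ln(0.789473) = −0.75 · (-0.236390) = 0.1773.

0.1773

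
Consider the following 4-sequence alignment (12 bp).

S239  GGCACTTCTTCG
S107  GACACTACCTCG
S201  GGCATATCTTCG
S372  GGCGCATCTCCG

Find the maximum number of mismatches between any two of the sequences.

6

Pairwise Hamming distances:
  S239 vs S107: 3
  S239 vs S201: 2
  S239 vs S372: 3
  S107 vs S201: 5
  S107 vs S372: 6
  S201 vs S372: 3
The largest is 6, between S107 and S372.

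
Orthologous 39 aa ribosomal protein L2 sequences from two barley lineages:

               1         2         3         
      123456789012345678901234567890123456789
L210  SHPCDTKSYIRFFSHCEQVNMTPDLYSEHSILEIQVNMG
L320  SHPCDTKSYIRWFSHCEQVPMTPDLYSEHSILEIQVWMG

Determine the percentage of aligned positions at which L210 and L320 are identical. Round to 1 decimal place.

92.3%

Differing sites — 12:F/W; 20:N/P; 37:N/W.
36 of the 39 sites match, so the percent identity is 36/39 × 100 = 92.3%.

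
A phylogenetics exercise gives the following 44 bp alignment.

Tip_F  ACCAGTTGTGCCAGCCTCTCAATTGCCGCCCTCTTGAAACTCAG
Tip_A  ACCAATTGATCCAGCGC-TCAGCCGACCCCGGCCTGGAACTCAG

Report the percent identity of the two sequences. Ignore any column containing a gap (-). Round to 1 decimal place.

Excluding the 1 gap column leaves 43 comparable sites.
Mismatches occur at site 5 (G→A), site 9 (T→A), site 10 (G→T), site 16 (C→G), site 17 (T→C), site 22 (A→G), site 23 (T→C), site 24 (T→C), site 26 (C→A), site 28 (G→C), site 31 (C→G), site 32 (T→G), site 34 (T→C), site 37 (A→G).
29 of the 43 comparable sites match, so the percent identity is 29/43 × 100 = 67.4%.

67.4%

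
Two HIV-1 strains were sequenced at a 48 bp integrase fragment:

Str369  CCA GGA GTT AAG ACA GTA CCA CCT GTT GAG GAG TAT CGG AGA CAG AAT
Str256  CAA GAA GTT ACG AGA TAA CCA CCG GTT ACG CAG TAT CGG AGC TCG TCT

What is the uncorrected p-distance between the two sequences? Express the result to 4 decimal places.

0.3125

The sequences differ at positions 2 (C/A), 5 (G/A), 11 (A/C), 14 (C/G), 16 (G/T), 17 (T/A), 24 (T/G), 28 (G/A), 29 (A/C), 31 (G/C), 42 (A/C), 43 (C/T), 44 (A/C), 46 (A/T), 47 (A/C).
There are 15 differences over 48 sites, so p = 15/48 = 0.3125.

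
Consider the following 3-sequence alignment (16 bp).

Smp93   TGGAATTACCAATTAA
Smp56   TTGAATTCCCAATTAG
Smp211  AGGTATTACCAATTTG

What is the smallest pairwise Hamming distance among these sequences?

3

Pairwise Hamming distances:
  Smp93 vs Smp56: 3
  Smp93 vs Smp211: 4
  Smp56 vs Smp211: 5
The smallest is 3, between Smp93 and Smp56.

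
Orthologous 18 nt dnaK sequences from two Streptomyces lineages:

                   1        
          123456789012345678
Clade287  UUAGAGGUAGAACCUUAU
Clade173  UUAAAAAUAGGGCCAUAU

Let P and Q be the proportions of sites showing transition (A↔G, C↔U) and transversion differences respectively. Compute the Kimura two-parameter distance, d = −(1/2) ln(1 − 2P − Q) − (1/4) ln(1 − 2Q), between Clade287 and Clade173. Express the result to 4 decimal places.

0.5017

The sequences differ at positions 4 (G/A, transition), 6 (G/A, transition), 7 (G/A, transition), 11 (A/G, transition), 12 (A/G, transition), 15 (U/A, transversion).
Of the 6 differences, 5 transitions and 1 transversion over 18 sites: P = 5/18 = 0.277778, Q = 1/18 = 0.055556.
d = −0.5·ln(0.388888) − 0.25·ln(0.888888) = −0.5·(-0.944464) − 0.25·(-0.117784) = 0.5017.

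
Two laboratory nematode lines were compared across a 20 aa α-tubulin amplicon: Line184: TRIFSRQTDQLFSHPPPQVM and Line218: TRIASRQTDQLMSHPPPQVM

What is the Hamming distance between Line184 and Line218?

The sequences differ at positions 4 (F/A), 12 (F/M).
That gives 2 mismatches out of 20 aligned sites, so the Hamming distance is 2.

2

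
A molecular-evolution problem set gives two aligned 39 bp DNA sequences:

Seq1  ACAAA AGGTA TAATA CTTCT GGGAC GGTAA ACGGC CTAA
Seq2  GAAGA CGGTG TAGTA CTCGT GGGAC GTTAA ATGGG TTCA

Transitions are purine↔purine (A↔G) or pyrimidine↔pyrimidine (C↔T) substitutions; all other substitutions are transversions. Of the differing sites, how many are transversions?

The sequences differ at positions 1 (A/G, transition), 2 (C/A, transversion), 4 (A/G, transition), 6 (A/C, transversion), 10 (A/G, transition), 13 (A/G, transition), 18 (T/C, transition), 19 (C/G, transversion), 27 (G/T, transversion), 32 (C/T, transition), 35 (C/G, transversion), 36 (C/T, transition), 38 (A/C, transversion).
Of the 13 differences, 7 transitions and 6 transversions, so the answer is 6.

6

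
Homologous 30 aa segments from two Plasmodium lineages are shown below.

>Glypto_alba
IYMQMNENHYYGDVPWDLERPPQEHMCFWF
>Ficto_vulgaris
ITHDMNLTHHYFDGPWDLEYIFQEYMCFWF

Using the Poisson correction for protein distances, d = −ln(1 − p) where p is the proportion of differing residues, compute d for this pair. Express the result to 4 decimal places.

0.5108

The sequences differ at positions 2 (Y/T), 3 (M/H), 4 (Q/D), 7 (E/L), 8 (N/T), 10 (Y/H), 12 (G/F), 14 (V/G), 20 (R/Y), 21 (P/I), 22 (P/F), 25 (H/Y).
p = 12/30 = 0.400000.
d = −ln(1 − 0.400000) = −ln(0.600000) = 0.5108.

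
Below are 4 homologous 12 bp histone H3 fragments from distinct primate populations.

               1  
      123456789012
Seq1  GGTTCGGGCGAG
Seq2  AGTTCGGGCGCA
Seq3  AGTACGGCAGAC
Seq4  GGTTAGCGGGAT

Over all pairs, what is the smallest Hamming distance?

Pairwise Hamming distances:
  Seq1 vs Seq2: 3
  Seq1 vs Seq3: 5
  Seq1 vs Seq4: 4
  Seq2 vs Seq3: 5
  Seq2 vs Seq4: 6
  Seq3 vs Seq4: 7
The smallest is 3, between Seq1 and Seq2.

3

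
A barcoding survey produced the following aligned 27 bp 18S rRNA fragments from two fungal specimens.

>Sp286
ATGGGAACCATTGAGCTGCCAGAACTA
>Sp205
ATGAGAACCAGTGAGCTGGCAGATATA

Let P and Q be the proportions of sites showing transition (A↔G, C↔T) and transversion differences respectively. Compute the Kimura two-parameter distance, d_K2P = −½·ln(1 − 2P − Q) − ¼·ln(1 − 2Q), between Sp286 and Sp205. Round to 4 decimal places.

0.2135

Mismatches occur at site 4 (G→A, transition), site 11 (T→G, transversion), site 19 (C→G, transversion), site 24 (A→T, transversion), site 25 (C→A, transversion).
Of the 5 differences, 1 transition and 4 transversions over 27 sites: P = 1/27 = 0.037037, Q = 4/27 = 0.148148.
d = −0.5·ln(0.777778) − 0.25·ln(0.703704) = −0.5·(-0.251314) − 0.25·(-0.351397) = 0.2135.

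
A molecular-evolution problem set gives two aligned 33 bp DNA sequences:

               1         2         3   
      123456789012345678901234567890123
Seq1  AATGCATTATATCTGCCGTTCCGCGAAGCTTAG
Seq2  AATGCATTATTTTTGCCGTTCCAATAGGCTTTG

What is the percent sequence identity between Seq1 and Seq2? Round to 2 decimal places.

Differing sites — 11:A/T; 13:C/T; 23:G/A; 24:C/A; 25:G/T; 27:A/G; 32:A/T.
26 of the 33 sites match, so the percent identity is 26/33 × 100 = 78.79%.

78.79%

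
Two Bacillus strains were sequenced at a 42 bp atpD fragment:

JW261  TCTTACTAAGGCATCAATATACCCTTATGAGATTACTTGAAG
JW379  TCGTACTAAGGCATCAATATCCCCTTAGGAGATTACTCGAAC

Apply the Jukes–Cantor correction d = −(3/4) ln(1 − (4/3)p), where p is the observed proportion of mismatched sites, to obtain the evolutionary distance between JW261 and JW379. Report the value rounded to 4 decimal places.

The sequences differ at positions 3 (T/G), 21 (A/C), 28 (T/G), 38 (T/C), 42 (G/C).
p = 5/42 = 0.119048.
d = −0.75 · ln(1 − (4/3)·0.119048) = −0.75 · ln(0.841269) = −0.75 · (-0.172844) = 0.1296.

0.1296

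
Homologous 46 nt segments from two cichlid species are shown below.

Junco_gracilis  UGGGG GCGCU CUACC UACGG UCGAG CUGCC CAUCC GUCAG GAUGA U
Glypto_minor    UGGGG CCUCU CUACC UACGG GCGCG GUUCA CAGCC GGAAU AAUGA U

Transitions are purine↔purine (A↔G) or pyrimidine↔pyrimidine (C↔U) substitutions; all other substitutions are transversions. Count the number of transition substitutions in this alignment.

Differing sites — 6:G/C (Tv); 8:G/U (Tv); 21:U/G (Tv); 24:A/C (Tv); 26:C/G (Tv); 28:G/U (Tv); 30:C/A (Tv); 33:U/G (Tv); 37:U/G (Tv); 38:C/A (Tv); 40:G/U (Tv); 41:G/A (Ti).
Of the 12 differences, 1 transition and 11 transversions, so the answer is 1.

1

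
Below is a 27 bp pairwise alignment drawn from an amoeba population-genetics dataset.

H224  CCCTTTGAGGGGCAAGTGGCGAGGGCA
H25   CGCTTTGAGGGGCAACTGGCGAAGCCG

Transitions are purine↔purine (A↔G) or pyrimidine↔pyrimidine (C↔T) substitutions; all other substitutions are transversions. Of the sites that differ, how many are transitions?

Mismatches occur at site 2 (C/G, transversion), site 16 (G/C, transversion), site 23 (G/A, transition), site 25 (G/C, transversion), site 27 (A/G, transition).
Of the 5 differences, 2 transitions and 3 transversions, so the answer is 2.

2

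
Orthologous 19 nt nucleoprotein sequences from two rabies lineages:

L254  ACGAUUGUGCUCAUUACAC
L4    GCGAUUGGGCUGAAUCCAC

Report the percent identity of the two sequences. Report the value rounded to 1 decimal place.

Differing sites — 1:A/G; 8:U/G; 12:C/G; 14:U/A; 16:A/C.
14 of the 19 sites match, so the percent identity is 14/19 × 100 = 73.7%.

73.7%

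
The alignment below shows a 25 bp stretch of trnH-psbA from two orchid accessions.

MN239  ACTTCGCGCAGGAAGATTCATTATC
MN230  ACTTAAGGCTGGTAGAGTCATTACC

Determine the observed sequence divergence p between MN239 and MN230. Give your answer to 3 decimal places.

Mismatches occur at site 5 (C/A), site 6 (G/A), site 7 (C/G), site 10 (A/T), site 13 (A/T), site 17 (T/G), site 24 (T/C).
There are 7 differences over 25 sites, so p = 7/25 = 0.280.

0.280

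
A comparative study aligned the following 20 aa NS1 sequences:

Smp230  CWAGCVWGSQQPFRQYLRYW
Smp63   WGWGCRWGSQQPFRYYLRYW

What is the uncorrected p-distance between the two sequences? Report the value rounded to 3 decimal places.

Mismatches occur at site 1 (C↔W), site 2 (W↔G), site 3 (A↔W), site 6 (V↔R), site 15 (Q↔Y).
There are 5 differences over 20 sites, so p = 5/20 = 0.250.

0.250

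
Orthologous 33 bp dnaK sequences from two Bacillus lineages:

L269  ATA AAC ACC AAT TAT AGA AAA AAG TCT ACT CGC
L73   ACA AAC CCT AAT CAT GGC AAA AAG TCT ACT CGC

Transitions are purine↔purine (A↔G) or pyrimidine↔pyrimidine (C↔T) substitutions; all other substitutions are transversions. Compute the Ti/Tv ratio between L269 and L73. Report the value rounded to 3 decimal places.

Mismatches occur at site 2 (T→C, transition), site 7 (A→C, transversion), site 9 (C→T, transition), site 13 (T→C, transition), site 16 (A→G, transition), site 18 (A→C, transversion).
Of the 6 differences, 4 transitions and 2 transversions, so Ti/Tv = 4/2 = 2.000.

2.000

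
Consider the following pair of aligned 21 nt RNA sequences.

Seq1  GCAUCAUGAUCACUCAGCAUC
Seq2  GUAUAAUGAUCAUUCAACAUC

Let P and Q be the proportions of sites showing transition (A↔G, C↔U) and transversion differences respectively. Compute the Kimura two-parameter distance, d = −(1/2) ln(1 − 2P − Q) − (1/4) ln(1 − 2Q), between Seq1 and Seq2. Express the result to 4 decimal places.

Mismatches occur at site 2 (C/U, transition), site 5 (C/A, transversion), site 13 (C/U, transition), site 17 (G/A, transition).
Of the 4 differences, 3 transitions and 1 transversion over 21 sites: P = 3/21 = 0.142857, Q = 1/21 = 0.047619.
d = −0.5·ln(0.666667) − 0.25·ln(0.904762) = −0.5·(-0.405465) − 0.25·(-0.100083) = 0.2278.

0.2278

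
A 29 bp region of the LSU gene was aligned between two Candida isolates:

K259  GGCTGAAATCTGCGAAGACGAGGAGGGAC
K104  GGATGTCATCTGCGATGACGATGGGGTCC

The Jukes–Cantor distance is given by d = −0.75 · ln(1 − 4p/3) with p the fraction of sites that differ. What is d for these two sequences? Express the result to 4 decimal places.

The sequences differ at positions 3 (C/A), 6 (A/T), 7 (A/C), 16 (A/T), 22 (G/T), 24 (A/G), 27 (G/T), 28 (A/C).
p = 8/29 = 0.275862.
d = −0.75 · ln(1 − (4/3)·0.275862) = −0.75 · ln(0.632184) = −0.75 · (-0.458575) = 0.3439.

0.3439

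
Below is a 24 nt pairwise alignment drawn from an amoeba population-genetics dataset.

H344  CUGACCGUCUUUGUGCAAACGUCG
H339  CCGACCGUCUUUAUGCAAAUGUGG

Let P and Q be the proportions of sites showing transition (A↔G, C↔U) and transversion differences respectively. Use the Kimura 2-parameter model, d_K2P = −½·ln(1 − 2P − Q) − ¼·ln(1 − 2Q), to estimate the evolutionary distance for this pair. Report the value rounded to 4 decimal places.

Differing sites — 2:U/C (Ti); 13:G/A (Ti); 20:C/U (Ti); 23:C/G (Tv).
Of the 4 differences, 3 transitions and 1 transversion over 24 sites: P = 3/24 = 0.125000, Q = 1/24 = 0.041667.
d = −0.5·ln(0.708333) − 0.25·ln(0.916666) = −0.5·(-0.344841) − 0.25·(-0.087012) = 0.1942.

0.1942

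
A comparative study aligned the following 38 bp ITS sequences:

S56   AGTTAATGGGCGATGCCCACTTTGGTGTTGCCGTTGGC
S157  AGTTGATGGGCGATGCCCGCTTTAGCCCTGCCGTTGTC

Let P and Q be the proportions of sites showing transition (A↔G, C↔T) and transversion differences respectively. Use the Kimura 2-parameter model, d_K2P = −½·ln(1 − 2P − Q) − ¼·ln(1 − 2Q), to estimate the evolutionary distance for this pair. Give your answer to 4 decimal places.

0.2176

The sequences differ at positions 5 (A/G, transition), 19 (A/G, transition), 24 (G/A, transition), 26 (T/C, transition), 27 (G/C, transversion), 28 (T/C, transition), 37 (G/T, transversion).
Of the 7 differences, 5 transitions and 2 transversions over 38 sites: P = 5/38 = 0.131579, Q = 2/38 = 0.052632.
d = −0.5·ln(0.684210) − 0.25·ln(0.894736) = −0.5·(-0.379490) − 0.25·(-0.111227) = 0.2176.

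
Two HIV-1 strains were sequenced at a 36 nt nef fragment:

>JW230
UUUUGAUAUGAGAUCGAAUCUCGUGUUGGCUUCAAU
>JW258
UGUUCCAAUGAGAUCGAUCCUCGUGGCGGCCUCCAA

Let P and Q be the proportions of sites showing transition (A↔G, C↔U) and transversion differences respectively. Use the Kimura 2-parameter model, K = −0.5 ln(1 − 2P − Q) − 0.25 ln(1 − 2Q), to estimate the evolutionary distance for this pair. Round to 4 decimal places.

0.3932

Mismatches occur at site 2 (U/G, transversion), site 5 (G/C, transversion), site 6 (A/C, transversion), site 7 (U/A, transversion), site 18 (A/U, transversion), site 19 (U/C, transition), site 26 (U/G, transversion), site 27 (U/C, transition), site 31 (U/C, transition), site 34 (A/C, transversion), site 36 (U/A, transversion).
Of the 11 differences, 3 transitions and 8 transversions over 36 sites: P = 3/36 = 0.083333, Q = 8/36 = 0.222222.
d = −0.5·ln(0.611112) − 0.25·ln(0.555556) = −0.5·(-0.492475) − 0.25·(-0.587786) = 0.3932.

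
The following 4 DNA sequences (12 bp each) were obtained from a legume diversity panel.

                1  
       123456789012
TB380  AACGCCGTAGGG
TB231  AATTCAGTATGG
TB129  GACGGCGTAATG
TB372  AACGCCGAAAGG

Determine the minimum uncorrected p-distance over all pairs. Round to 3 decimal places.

Pairwise Hamming distances:
  TB380 vs TB231: 4
  TB380 vs TB129: 4
  TB380 vs TB372: 2
  TB231 vs TB129: 7
  TB231 vs TB372: 5
  TB129 vs TB372: 4
The smallest is 2 mismatches, between TB380 and TB372; p = 2/12 = 0.167.

0.167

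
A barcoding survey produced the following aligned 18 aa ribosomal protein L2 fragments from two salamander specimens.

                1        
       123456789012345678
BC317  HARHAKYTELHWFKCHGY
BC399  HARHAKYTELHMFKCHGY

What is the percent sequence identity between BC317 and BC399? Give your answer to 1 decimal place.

94.4%

A single mismatch occurs at site 12 (W↔M).
17 of the 18 sites match, so the percent identity is 17/18 × 100 = 94.4%.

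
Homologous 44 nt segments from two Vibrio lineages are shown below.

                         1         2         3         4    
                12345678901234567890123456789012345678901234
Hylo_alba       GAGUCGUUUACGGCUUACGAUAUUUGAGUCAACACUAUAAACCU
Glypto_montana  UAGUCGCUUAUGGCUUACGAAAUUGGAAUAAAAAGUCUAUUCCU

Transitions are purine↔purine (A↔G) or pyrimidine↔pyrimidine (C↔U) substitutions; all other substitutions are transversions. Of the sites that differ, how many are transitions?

3

The sequences differ at positions 1 (G/U, transversion), 7 (U/C, transition), 11 (C/U, transition), 21 (U/A, transversion), 25 (U/G, transversion), 28 (G/A, transition), 30 (C/A, transversion), 33 (C/A, transversion), 35 (C/G, transversion), 37 (A/C, transversion), 40 (A/U, transversion), 41 (A/U, transversion).
Of the 12 differences, 3 transitions and 9 transversions, so the answer is 3.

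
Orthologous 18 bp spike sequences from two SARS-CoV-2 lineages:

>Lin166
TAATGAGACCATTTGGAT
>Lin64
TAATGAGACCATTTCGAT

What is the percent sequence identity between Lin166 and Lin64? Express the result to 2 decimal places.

Differing sites — 15:G/C.
17 of the 18 sites match, so the percent identity is 17/18 × 100 = 94.44%.

94.44%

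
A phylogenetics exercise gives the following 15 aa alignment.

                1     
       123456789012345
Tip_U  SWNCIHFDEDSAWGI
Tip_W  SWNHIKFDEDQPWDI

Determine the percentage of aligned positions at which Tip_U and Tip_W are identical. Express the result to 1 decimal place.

66.7%

The sequences differ at positions 4 (C/H), 6 (H/K), 11 (S/Q), 12 (A/P), 14 (G/D).
10 of the 15 sites match, so the percent identity is 10/15 × 100 = 66.7%.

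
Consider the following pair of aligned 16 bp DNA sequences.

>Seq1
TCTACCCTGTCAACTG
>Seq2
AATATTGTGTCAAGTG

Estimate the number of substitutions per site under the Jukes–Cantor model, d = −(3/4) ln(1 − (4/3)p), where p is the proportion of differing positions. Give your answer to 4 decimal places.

The sequences differ at positions 1 (T/A), 2 (C/A), 5 (C/T), 6 (C/T), 7 (C/G), 14 (C/G).
p = 6/16 = 0.375000.
d = −0.75 · ln(1 − (4/3)·0.375000) = −0.75 · ln(0.500000) = −0.75 · (-0.693147) = 0.5199.

0.5199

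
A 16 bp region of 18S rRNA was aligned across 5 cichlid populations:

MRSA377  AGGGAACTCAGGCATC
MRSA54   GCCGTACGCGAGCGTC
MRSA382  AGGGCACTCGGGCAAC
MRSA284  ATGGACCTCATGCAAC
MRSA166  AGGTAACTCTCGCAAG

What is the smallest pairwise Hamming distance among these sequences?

3

Pairwise Hamming distances:
  MRSA377 vs MRSA54: 8
  MRSA377 vs MRSA382: 3
  MRSA377 vs MRSA284: 4
  MRSA377 vs MRSA166: 5
  MRSA54 vs MRSA382: 8
  MRSA54 vs MRSA284: 10
  MRSA54 vs MRSA166: 11
  MRSA382 vs MRSA284: 5
  MRSA382 vs MRSA166: 5
  MRSA284 vs MRSA166: 6
The smallest is 3, between MRSA377 and MRSA382.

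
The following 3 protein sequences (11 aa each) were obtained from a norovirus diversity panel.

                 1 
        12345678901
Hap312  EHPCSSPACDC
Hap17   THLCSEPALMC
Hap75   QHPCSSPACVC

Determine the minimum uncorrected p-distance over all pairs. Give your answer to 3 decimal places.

Pairwise Hamming distances:
  Hap312 vs Hap17: 5
  Hap312 vs Hap75: 2
  Hap17 vs Hap75: 5
The smallest is 2 mismatches, between Hap312 and Hap75; p = 2/11 = 0.182.

0.182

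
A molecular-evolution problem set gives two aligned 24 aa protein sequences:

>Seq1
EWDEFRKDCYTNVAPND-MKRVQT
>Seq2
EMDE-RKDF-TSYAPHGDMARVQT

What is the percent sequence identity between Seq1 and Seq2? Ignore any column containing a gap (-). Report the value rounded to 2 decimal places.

Excluding the 3 gap columns leaves 21 comparable sites.
Mismatches occur at site 2 (W/M), site 9 (C/F), site 12 (N/S), site 13 (V/Y), site 16 (N/H), site 17 (D/G), site 20 (K/A).
14 of the 21 comparable sites match, so the percent identity is 14/21 × 100 = 66.67%.

66.67%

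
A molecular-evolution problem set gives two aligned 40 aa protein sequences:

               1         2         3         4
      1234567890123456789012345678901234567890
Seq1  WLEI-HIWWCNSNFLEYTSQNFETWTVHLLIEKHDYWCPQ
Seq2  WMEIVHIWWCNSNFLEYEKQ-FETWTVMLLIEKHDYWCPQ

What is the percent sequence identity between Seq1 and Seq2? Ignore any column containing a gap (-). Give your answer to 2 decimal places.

89.47%

Excluding the 2 gap columns leaves 38 comparable sites.
Differing sites — 2:L/M; 18:T/E; 19:S/K; 28:H/M.
34 of the 38 comparable sites match, so the percent identity is 34/38 × 100 = 89.47%.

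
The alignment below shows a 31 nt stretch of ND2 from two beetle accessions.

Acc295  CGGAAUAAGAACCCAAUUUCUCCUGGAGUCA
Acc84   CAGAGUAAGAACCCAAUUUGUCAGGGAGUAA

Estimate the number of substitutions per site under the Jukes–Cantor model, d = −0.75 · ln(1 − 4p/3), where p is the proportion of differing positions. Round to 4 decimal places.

The sequences differ at positions 2 (G/A), 5 (A/G), 20 (C/G), 23 (C/A), 24 (U/G), 30 (C/A).
p = 6/31 = 0.193548.
d = −0.75 · ln(1 − (4/3)·0.193548) = −0.75 · ln(0.741936) = −0.75 · (-0.298492) = 0.2239.

0.2239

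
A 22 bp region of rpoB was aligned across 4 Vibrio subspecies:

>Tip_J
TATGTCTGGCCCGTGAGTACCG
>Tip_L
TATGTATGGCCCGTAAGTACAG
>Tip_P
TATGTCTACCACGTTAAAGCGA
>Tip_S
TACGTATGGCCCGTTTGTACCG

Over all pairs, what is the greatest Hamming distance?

11

Pairwise Hamming distances:
  Tip_J vs Tip_L: 3
  Tip_J vs Tip_P: 9
  Tip_J vs Tip_S: 4
  Tip_L vs Tip_P: 10
  Tip_L vs Tip_S: 4
  Tip_P vs Tip_S: 11
The largest is 11, between Tip_P and Tip_S.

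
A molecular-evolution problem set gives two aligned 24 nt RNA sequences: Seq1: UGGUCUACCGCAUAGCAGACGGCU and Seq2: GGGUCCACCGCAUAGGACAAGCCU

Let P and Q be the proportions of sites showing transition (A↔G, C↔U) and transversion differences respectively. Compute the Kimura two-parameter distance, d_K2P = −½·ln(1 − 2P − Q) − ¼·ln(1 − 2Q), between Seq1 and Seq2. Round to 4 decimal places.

0.3072

The sequences differ at positions 1 (U/G, transversion), 6 (U/C, transition), 16 (C/G, transversion), 18 (G/C, transversion), 20 (C/A, transversion), 22 (G/C, transversion).
Of the 6 differences, 1 transition and 5 transversions over 24 sites: P = 1/24 = 0.041667, Q = 5/24 = 0.208333.
d = −0.5·ln(0.708333) − 0.25·ln(0.583334) = −0.5·(-0.344841) − 0.25·(-0.538995) = 0.3072.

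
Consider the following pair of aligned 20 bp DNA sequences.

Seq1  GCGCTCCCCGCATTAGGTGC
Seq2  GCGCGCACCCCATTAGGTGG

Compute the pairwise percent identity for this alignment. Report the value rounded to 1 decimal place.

The sequences differ at positions 5 (T/G), 7 (C/A), 10 (G/C), 20 (C/G).
16 of the 20 sites match, so the percent identity is 16/20 × 100 = 80.0%.

80.0%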